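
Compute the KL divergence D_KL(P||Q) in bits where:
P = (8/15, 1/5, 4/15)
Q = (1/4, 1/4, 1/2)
0.2768 bits

KL divergence: D_KL(P||Q) = Σ p(x) log(p(x)/q(x))

Computing term by term:
  x=0: 8/15 × log_2[(8/15)/(1/4)] = 8/15 × 1.0931 = 0.5830
  x=1: 1/5 × log_2[(1/5)/(1/4)] = 1/5 × -0.3219 = -0.0644
  x=2: 4/15 × log_2[(4/15)/(1/2)] = 4/15 × -0.9069 = -0.2418

D_KL(P||Q) = 0.2768 bits

Note: KL divergence is always non-negative and equals 0 iff P = Q.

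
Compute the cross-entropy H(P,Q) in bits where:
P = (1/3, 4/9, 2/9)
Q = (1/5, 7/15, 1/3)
1.6149 bits

Cross-entropy: H(P,Q) = -Σ p(x) log q(x)

Alternatively: H(P,Q) = H(P) + D_KL(P||Q)
H(P) = 1.5305 bits
D_KL(P||Q) = 0.0844 bits

H(P,Q) = 1.5305 + 0.0844 = 1.6149 bits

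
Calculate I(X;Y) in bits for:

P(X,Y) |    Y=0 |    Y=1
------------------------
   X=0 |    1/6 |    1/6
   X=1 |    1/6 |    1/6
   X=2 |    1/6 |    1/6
0.0000 bits

Mutual information: I(X;Y) = H(X) + H(Y) - H(X,Y)

Marginals:
P(X) = (1/3, 1/3, 1/3), H(X) = 1.5850 bits
P(Y) = (1/2, 1/2), H(Y) = 1.0000 bits

Joint entropy: H(X,Y) = 2.5850 bits

I(X;Y) = 1.5850 + 1.0000 - 2.5850 = 0.0000 bits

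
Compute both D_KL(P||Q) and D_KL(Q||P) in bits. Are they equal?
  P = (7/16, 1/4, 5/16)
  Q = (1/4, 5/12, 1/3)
D_KL(P||Q) = 0.1399, D_KL(Q||P) = 0.1363

KL divergence is not symmetric: D_KL(P||Q) ≠ D_KL(Q||P) in general.

D_KL(P||Q) = 0.1399 bits
D_KL(Q||P) = 0.1363 bits

No, they are not equal!

This asymmetry is why KL divergence is not a true distance metric.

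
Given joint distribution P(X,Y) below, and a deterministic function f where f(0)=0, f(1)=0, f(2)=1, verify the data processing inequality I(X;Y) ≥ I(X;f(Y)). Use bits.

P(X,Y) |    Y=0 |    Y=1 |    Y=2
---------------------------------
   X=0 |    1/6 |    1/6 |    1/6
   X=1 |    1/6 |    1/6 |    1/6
I(X;Y) = 0.0000, I(X;f(Y)) = 0.0000, inequality holds: 0.0000 ≥ 0.0000

Data Processing Inequality: For any Markov chain X → Y → Z, we have I(X;Y) ≥ I(X;Z).

Here Z = f(Y) is a deterministic function of Y, forming X → Y → Z.

Original I(X;Y) = 0.0000 bits

After applying f:
P(X,Z) where Z=f(Y):
- P(X,Z=0) = P(X,Y=0) + P(X,Y=1)
- P(X,Z=1) = P(X,Y=2)

I(X;Z) = I(X;f(Y)) = 0.0000 bits

Verification: 0.0000 ≥ 0.0000 ✓

Information cannot be created by processing; the function f can only lose information about X.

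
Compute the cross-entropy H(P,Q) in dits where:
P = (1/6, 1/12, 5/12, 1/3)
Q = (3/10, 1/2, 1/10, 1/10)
0.8622 dits

Cross-entropy: H(P,Q) = -Σ p(x) log q(x)

Alternatively: H(P,Q) = H(P) + D_KL(P||Q)
H(P) = 0.5371 dits
D_KL(P||Q) = 0.3251 dits

H(P,Q) = 0.5371 + 0.3251 = 0.8622 dits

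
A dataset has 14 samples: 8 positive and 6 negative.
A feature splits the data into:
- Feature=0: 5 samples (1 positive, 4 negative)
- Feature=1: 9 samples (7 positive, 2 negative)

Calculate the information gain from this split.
0.2361 bits

Information Gain = H(Y) - H(Y|Feature)

Before split:
P(positive) = 8/14 = 0.5714
H(Y) = 0.9852 bits

After split:
Feature=0: H = 0.7219 bits (weight = 5/14)
Feature=1: H = 0.7642 bits (weight = 9/14)
H(Y|Feature) = (5/14)×0.7219 + (9/14)×0.7642 = 0.7491 bits

Information Gain = 0.9852 - 0.7491 = 0.2361 bits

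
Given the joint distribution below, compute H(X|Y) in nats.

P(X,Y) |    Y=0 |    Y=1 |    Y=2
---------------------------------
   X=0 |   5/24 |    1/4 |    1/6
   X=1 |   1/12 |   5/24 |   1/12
0.6494 nats

Using the chain rule: H(X|Y) = H(X,Y) - H(Y)

First, compute H(X,Y) = 1.7129 nats

Marginal P(Y) = (7/24, 11/24, 1/4)
H(Y) = 1.0635 nats

H(X|Y) = H(X,Y) - H(Y) = 1.7129 - 1.0635 = 0.6494 nats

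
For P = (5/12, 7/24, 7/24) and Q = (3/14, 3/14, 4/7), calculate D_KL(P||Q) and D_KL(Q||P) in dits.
D_KL(P||Q) = 0.0742, D_KL(Q||P) = 0.0763

KL divergence is not symmetric: D_KL(P||Q) ≠ D_KL(Q||P) in general.

D_KL(P||Q) = 0.0742 dits
D_KL(Q||P) = 0.0763 dits

No, they are not equal!

This asymmetry is why KL divergence is not a true distance metric.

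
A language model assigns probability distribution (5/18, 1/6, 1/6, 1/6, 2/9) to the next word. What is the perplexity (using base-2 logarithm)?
4.8839

Perplexity is 2^H (or exp(H) for natural log).

First, H = -Σ p log p = 2.2880 bits
Perplexity = 2^2.2880 = 4.8839

Interpretation: The model's uncertainty is equivalent to choosing uniformly among 4.9 options.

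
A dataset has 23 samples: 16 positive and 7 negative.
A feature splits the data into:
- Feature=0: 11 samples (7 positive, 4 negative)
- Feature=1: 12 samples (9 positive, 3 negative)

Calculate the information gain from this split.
0.0110 bits

Information Gain = H(Y) - H(Y|Feature)

Before split:
P(positive) = 16/23 = 0.6957
H(Y) = 0.8865 bits

After split:
Feature=0: H = 0.9457 bits (weight = 11/23)
Feature=1: H = 0.8113 bits (weight = 12/23)
H(Y|Feature) = (11/23)×0.9457 + (12/23)×0.8113 = 0.8755 bits

Information Gain = 0.8865 - 0.8755 = 0.0110 bits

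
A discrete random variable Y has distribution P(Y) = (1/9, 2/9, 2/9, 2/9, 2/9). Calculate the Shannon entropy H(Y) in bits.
2.2810 bits

Shannon entropy is H(X) = -Σ p(x) log p(x).

For P = (1/9, 2/9, 2/9, 2/9, 2/9):
H = -1/9 × log_2(1/9) -2/9 × log_2(2/9) -2/9 × log_2(2/9) -2/9 × log_2(2/9) -2/9 × log_2(2/9)
H = 2.2810 bits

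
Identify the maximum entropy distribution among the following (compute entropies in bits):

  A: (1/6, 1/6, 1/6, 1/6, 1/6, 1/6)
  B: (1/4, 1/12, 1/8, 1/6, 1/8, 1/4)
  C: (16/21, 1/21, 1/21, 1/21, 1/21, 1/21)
A

For a discrete distribution over n outcomes, entropy is maximized by the uniform distribution.

Computing entropies:
H(A) = 2.5850 bits
H(B) = 2.4796 bits
H(C) = 1.3447 bits

The uniform distribution (where all probabilities equal 1/6) achieves the maximum entropy of log_2(6) = 2.5850 bits.

Distribution A has the highest entropy.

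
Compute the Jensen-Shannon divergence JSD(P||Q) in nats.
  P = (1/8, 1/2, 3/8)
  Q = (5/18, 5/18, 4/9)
0.0324 nats

Jensen-Shannon divergence is:
JSD(P||Q) = 0.5 × D_KL(P||M) + 0.5 × D_KL(Q||M)
where M = 0.5 × (P + Q) is the mixture distribution.

M = 0.5 × (1/8, 1/2, 3/8) + 0.5 × (5/18, 5/18, 4/9) = (0.201389, 7/18, 0.409722)

D_KL(P||M) = 0.0328 nats
D_KL(Q||M) = 0.0320 nats

JSD(P||Q) = 0.5 × 0.0328 + 0.5 × 0.0320 = 0.0324 nats

Unlike KL divergence, JSD is symmetric and bounded: 0 ≤ JSD ≤ log(2).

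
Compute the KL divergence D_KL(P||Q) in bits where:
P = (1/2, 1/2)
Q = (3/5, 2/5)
0.0294 bits

KL divergence: D_KL(P||Q) = Σ p(x) log(p(x)/q(x))

Computing term by term:
  x=0: 1/2 × log_2[(1/2)/(3/5)] = 1/2 × -0.2630 = -0.1315
  x=1: 1/2 × log_2[(1/2)/(2/5)] = 1/2 × 0.3219 = 0.1610

D_KL(P||Q) = 0.0294 bits

Note: KL divergence is always non-negative and equals 0 iff P = Q.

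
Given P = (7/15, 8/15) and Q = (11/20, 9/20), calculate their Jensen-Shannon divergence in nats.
0.0035 nats

Jensen-Shannon divergence is:
JSD(P||Q) = 0.5 × D_KL(P||M) + 0.5 × D_KL(Q||M)
where M = 0.5 × (P + Q) is the mixture distribution.

M = 0.5 × (7/15, 8/15) + 0.5 × (11/20, 9/20) = (0.508333, 0.491667)

D_KL(P||M) = 0.0035 nats
D_KL(Q||M) = 0.0035 nats

JSD(P||Q) = 0.5 × 0.0035 + 0.5 × 0.0035 = 0.0035 nats

Unlike KL divergence, JSD is symmetric and bounded: 0 ≤ JSD ≤ log(2).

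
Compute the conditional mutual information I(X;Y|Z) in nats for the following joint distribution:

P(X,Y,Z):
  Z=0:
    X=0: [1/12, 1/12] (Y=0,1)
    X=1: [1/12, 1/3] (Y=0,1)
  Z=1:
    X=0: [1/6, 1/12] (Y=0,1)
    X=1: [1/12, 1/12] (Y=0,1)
0.0307 nats

Conditional mutual information: I(X;Y|Z) = H(X|Z) + H(Y|Z) - H(X,Y|Z)

H(Z) = 0.6792
H(X,Z) = 1.3086 → H(X|Z) = 0.6294
H(Y,Z) = 1.3086 → H(Y|Z) = 0.6294
H(X,Y,Z) = 1.9073 → H(X,Y|Z) = 1.2281

I(X;Y|Z) = 0.6294 + 0.6294 - 1.2281 = 0.0307 nats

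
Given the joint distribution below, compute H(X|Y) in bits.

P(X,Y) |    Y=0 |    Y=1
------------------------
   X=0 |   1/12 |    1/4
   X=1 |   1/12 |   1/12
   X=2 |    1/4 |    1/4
1.4164 bits

Using the chain rule: H(X|Y) = H(X,Y) - H(Y)

First, compute H(X,Y) = 2.3962 bits

Marginal P(Y) = (5/12, 7/12)
H(Y) = 0.9799 bits

H(X|Y) = H(X,Y) - H(Y) = 2.3962 - 0.9799 = 1.4164 bits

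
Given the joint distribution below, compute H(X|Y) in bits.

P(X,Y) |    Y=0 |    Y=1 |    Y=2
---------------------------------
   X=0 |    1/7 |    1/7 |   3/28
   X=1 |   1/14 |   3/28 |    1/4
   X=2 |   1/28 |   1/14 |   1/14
1.4300 bits

Using the chain rule: H(X|Y) = H(X,Y) - H(Y)

First, compute H(X,Y) = 2.9802 bits

Marginal P(Y) = (1/4, 9/28, 3/7)
H(Y) = 1.5502 bits

H(X|Y) = H(X,Y) - H(Y) = 2.9802 - 1.5502 = 1.4300 bits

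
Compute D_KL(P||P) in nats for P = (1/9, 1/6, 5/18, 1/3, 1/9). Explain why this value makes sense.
0.0000 nats

KL divergence satisfies the Gibbs inequality: D_KL(P||Q) ≥ 0 for all distributions P, Q.

D_KL(P||Q) = Σ p(x) log(p(x)/q(x))
Each term is p(x) × log_e(p(x)/p(x)) = p(x) × log_e(1) = 0, so the sum is 0.
D_KL(P||Q) = 0.0000 nats

When P = Q, the KL divergence is exactly 0, as there is no 'divergence' between identical distributions.

This non-negativity is a fundamental property: relative entropy cannot be negative because it measures how different Q is from P.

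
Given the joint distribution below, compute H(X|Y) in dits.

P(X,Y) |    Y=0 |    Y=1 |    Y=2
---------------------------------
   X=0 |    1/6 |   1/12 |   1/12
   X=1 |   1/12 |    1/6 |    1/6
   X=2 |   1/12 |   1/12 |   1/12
0.4515 dits

Using the chain rule: H(X|Y) = H(X,Y) - H(Y)

First, compute H(X,Y) = 0.9287 dits

Marginal P(Y) = (1/3, 1/3, 1/3)
H(Y) = 0.4771 dits

H(X|Y) = H(X,Y) - H(Y) = 0.9287 - 0.4771 = 0.4515 dits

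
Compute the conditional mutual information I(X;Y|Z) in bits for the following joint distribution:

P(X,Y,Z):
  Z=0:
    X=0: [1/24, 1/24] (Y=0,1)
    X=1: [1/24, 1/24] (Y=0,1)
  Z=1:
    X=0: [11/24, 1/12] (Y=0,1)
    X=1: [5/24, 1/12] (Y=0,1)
0.0144 bits

Conditional mutual information: I(X;Y|Z) = H(X|Z) + H(Y|Z) - H(X,Y|Z)

H(Z) = 0.6500
H(X,Z) = 1.5951 → H(X|Z) = 0.9451
H(Y,Z) = 1.4183 → H(Y|Z) = 0.7683
H(X,Y,Z) = 2.3490 → H(X,Y|Z) = 1.6990

I(X;Y|Z) = 0.9451 + 0.7683 - 1.6990 = 0.0144 bits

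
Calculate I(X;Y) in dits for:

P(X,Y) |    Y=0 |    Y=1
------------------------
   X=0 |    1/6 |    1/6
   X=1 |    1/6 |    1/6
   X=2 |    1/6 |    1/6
0.0000 dits

Mutual information: I(X;Y) = H(X) + H(Y) - H(X,Y)

Marginals:
P(X) = (1/3, 1/3, 1/3), H(X) = 0.4771 dits
P(Y) = (1/2, 1/2), H(Y) = 0.3010 dits

Joint entropy: H(X,Y) = 0.7782 dits

I(X;Y) = 0.4771 + 0.3010 - 0.7782 = 0.0000 dits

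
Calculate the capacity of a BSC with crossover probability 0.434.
0.0126 bits

For a binary symmetric channel (BSC) with error probability p:
Capacity C = 1 - H(p) bits per symbol

where H(p) = -p log₂(p) - (1-p) log₂(1-p) is the binary entropy function.

H(0.434) = 0.9874 bits
C = 1 - 0.9874 = 0.0126 bits per symbol

This means we can reliably transmit up to 0.0126 bits of information per channel use.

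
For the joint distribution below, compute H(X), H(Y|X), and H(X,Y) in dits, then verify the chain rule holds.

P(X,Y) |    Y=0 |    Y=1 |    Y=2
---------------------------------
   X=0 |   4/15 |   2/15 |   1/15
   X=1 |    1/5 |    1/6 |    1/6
H(X,Y) = 0.7473, H(X) = 0.3001, H(Y|X) = 0.4473 (all in dits)

Chain rule: H(X,Y) = H(X) + H(Y|X)

Left side — joint entropy directly:
H(X,Y) = -Σ p(x,y) log p(x,y) = 0.7473 dits

Right side — compute H(Y|X) from the conditional distributions:
P(X) = (7/15, 8/15), so H(X) = 0.3001 dits
H(Y|X) = Σ_x P(X=x) · H(Y|X=x):
  P(Y|X=0) = (4/7, 2/7, 1/7), H(Y|X=0) = 0.4151, weight P(X=0) = 7/15
  P(Y|X=1) = (3/8, 5/16, 5/16), H(Y|X=1) = 0.4755, weight P(X=1) = 8/15
H(Y|X) = 0.4473 dits

H(X) + H(Y|X) = 0.3001 + 0.4473 = 0.7473 dits

Both sides equal 0.7473 dits. ✓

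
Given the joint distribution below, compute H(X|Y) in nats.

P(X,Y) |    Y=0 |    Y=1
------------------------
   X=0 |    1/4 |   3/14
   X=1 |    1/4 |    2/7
0.6880 nats

Using the chain rule: H(X|Y) = H(X,Y) - H(Y)

First, compute H(X,Y) = 1.3812 nats

Marginal P(Y) = (1/2, 1/2)
H(Y) = 0.6931 nats

H(X|Y) = H(X,Y) - H(Y) = 1.3812 - 0.6931 = 0.6880 nats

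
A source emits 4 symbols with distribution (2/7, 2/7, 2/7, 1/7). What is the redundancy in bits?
0.0498 bits

Redundancy measures how far a source is from maximum entropy:
R = H_max - H(X)

Maximum entropy for 4 symbols: H_max = log_2(4) = 2.0000 bits
Actual entropy: H(X) = 1.9502 bits
Redundancy: R = 2.0000 - 1.9502 = 0.0498 bits

This redundancy represents potential for compression: the source could be compressed by 0.0498 bits per symbol.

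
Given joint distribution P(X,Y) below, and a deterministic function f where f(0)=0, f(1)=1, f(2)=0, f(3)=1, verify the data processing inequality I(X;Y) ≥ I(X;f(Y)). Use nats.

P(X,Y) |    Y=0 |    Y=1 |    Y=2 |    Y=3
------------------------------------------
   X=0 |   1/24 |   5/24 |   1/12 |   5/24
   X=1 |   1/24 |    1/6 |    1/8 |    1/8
I(X;Y) = 0.0136, I(X;f(Y)) = 0.0106, inequality holds: 0.0136 ≥ 0.0106

Data Processing Inequality: For any Markov chain X → Y → Z, we have I(X;Y) ≥ I(X;Z).

Here Z = f(Y) is a deterministic function of Y, forming X → Y → Z.

Original I(X;Y) = 0.0136 nats

After applying f:
P(X,Z) where Z=f(Y):
- P(X,Z=0) = P(X,Y=0) + P(X,Y=2)
- P(X,Z=1) = P(X,Y=1) + P(X,Y=3)

I(X;Z) = I(X;f(Y)) = 0.0106 nats

Verification: 0.0136 ≥ 0.0106 ✓

Information cannot be created by processing; the function f can only lose information about X.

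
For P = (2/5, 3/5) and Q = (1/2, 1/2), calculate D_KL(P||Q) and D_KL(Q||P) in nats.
D_KL(P||Q) = 0.0201, D_KL(Q||P) = 0.0204

KL divergence is not symmetric: D_KL(P||Q) ≠ D_KL(Q||P) in general.

D_KL(P||Q) = 0.0201 nats
D_KL(Q||P) = 0.0204 nats

No, they are not equal!

This asymmetry is why KL divergence is not a true distance metric.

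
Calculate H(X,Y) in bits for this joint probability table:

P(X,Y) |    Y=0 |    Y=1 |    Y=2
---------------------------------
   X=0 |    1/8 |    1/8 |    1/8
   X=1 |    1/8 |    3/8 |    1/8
2.4056 bits

Joint entropy is H(X,Y) = -Σ_{x,y} p(x,y) log p(x,y).

Summing over all non-zero entries:
H(X,Y) = -[1/8·log_2(1/8) + 1/8·log_2(1/8) + 1/8·log_2(1/8) + 1/8·log_2(1/8) + 3/8·log_2(3/8) + 1/8·log_2(1/8)]
H(X,Y) = 2.4056 bits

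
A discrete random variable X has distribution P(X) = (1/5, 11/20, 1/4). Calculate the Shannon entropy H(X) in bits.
1.4388 bits

Shannon entropy is H(X) = -Σ p(x) log p(x).

For P = (1/5, 11/20, 1/4):
H = -1/5 × log_2(1/5) -11/20 × log_2(11/20) -1/4 × log_2(1/4)
H = 1.4388 bits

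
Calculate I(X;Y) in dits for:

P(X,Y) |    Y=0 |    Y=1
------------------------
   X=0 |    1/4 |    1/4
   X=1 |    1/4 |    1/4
0.0000 dits

Mutual information: I(X;Y) = H(X) + H(Y) - H(X,Y)

Marginals:
P(X) = (1/2, 1/2), H(X) = 0.3010 dits
P(Y) = (1/2, 1/2), H(Y) = 0.3010 dits

Joint entropy: H(X,Y) = 0.6021 dits

I(X;Y) = 0.3010 + 0.3010 - 0.6021 = 0.0000 dits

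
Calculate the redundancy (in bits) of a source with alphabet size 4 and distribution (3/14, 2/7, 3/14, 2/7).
0.0148 bits

Redundancy measures how far a source is from maximum entropy:
R = H_max - H(X)

Maximum entropy for 4 symbols: H_max = log_2(4) = 2.0000 bits
Actual entropy: H(X) = 1.9852 bits
Redundancy: R = 2.0000 - 1.9852 = 0.0148 bits

This redundancy represents potential for compression: the source could be compressed by 0.0148 bits per symbol.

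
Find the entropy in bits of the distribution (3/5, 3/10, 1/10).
1.2955 bits

Shannon entropy is H(X) = -Σ p(x) log p(x).

For P = (3/5, 3/10, 1/10):
H = -3/5 × log_2(3/5) -3/10 × log_2(3/10) -1/10 × log_2(1/10)
H = 1.2955 bits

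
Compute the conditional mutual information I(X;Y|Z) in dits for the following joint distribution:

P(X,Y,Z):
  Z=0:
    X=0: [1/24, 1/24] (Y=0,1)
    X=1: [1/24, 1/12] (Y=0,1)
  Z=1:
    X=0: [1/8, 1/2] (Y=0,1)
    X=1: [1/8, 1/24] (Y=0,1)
0.0391 dits

Conditional mutual information: I(X;Y|Z) = H(X|Z) + H(Y|Z) - H(X,Y|Z)

H(Z) = 0.2222
H(X,Z) = 0.4601 → H(X|Z) = 0.2378
H(Y,Z) = 0.4976 → H(Y|Z) = 0.2753
H(X,Y,Z) = 0.6963 → H(X,Y|Z) = 0.4740

I(X;Y|Z) = 0.2378 + 0.2753 - 0.4740 = 0.0391 dits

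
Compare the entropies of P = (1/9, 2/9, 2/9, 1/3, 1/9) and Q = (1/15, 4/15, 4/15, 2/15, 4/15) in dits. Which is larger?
P

Computing entropies in dits:
H(P) = 0.6614
H(Q) = 0.6543

Distribution P has higher entropy.

Intuition: The distribution closer to uniform (more spread out) has higher entropy.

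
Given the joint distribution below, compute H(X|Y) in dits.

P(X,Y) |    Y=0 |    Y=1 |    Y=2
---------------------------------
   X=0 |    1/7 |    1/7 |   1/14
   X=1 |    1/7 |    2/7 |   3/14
0.2743 dits

Using the chain rule: H(X|Y) = H(X,Y) - H(Y)

First, compute H(X,Y) = 0.7429 dits

Marginal P(Y) = (2/7, 3/7, 2/7)
H(Y) = 0.4686 dits

H(X|Y) = H(X,Y) - H(Y) = 0.7429 - 0.4686 = 0.2743 dits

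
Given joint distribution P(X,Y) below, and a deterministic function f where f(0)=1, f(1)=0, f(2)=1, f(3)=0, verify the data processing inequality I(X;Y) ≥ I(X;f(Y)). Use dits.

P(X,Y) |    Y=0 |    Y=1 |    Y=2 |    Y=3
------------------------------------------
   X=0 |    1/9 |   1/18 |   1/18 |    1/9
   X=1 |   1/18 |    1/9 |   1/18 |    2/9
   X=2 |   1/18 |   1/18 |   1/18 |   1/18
I(X;Y) = 0.0191, I(X;f(Y)) = 0.0144, inequality holds: 0.0191 ≥ 0.0144

Data Processing Inequality: For any Markov chain X → Y → Z, we have I(X;Y) ≥ I(X;Z).

Here Z = f(Y) is a deterministic function of Y, forming X → Y → Z.

Original I(X;Y) = 0.0191 dits

After applying f:
P(X,Z) where Z=f(Y):
- P(X,Z=0) = P(X,Y=1) + P(X,Y=3)
- P(X,Z=1) = P(X,Y=0) + P(X,Y=2)

I(X;Z) = I(X;f(Y)) = 0.0144 dits

Verification: 0.0191 ≥ 0.0144 ✓

Information cannot be created by processing; the function f can only lose information about X.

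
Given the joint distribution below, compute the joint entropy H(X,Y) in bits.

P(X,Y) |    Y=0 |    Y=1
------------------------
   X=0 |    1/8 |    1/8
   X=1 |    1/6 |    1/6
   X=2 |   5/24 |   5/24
2.5546 bits

Joint entropy is H(X,Y) = -Σ_{x,y} p(x,y) log p(x,y).

Summing over all non-zero entries:
H(X,Y) = -[1/8·log_2(1/8) + 1/8·log_2(1/8) + 1/6·log_2(1/6) + 1/6·log_2(1/6) + 5/24·log_2(5/24) + 5/24·log_2(5/24)]
H(X,Y) = 2.5546 bits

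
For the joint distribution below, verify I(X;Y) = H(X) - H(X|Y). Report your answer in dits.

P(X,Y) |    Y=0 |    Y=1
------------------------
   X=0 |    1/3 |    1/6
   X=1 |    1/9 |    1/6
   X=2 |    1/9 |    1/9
I(X;Y) = 0.0120 dits

Mutual information has multiple equivalent forms:
- I(X;Y) = H(X) - H(X|Y)
- I(X;Y) = H(Y) - H(Y|X)
- I(X;Y) = H(X) + H(Y) - H(X,Y)

Computing all quantities:
H(X) = 0.4502, H(Y) = 0.2983, H(X,Y) = 0.7365
H(X|Y) = 0.4382, H(Y|X) = 0.2863

Verification:
H(X) - H(X|Y) = 0.4502 - 0.4382 = 0.0120
H(Y) - H(Y|X) = 0.2983 - 0.2863 = 0.0120
H(X) + H(Y) - H(X,Y) = 0.4502 + 0.2983 - 0.7365 = 0.0120

All forms give I(X;Y) = 0.0120 dits. ✓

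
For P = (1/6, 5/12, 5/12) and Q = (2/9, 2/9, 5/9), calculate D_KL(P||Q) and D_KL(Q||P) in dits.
D_KL(P||Q) = 0.0409, D_KL(Q||P) = 0.0365

KL divergence is not symmetric: D_KL(P||Q) ≠ D_KL(Q||P) in general.

D_KL(P||Q) = 0.0409 dits
D_KL(Q||P) = 0.0365 dits

No, they are not equal!

This asymmetry is why KL divergence is not a true distance metric.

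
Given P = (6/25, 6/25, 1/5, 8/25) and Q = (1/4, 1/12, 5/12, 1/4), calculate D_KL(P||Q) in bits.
0.2543 bits

KL divergence: D_KL(P||Q) = Σ p(x) log(p(x)/q(x))

Computing term by term:
  x=0: 6/25 × log_2[(6/25)/(1/4)] = 6/25 × -0.0589 = -0.0141
  x=1: 6/25 × log_2[(6/25)/(1/12)] = 6/25 × 1.5261 = 0.3663
  x=2: 1/5 × log_2[(1/5)/(5/12)] = 1/5 × -1.0589 = -0.2118
  x=3: 8/25 × log_2[(8/25)/(1/4)] = 8/25 × 0.3561 = 0.1140

D_KL(P||Q) = 0.2543 bits

Note: KL divergence is always non-negative and equals 0 iff P = Q.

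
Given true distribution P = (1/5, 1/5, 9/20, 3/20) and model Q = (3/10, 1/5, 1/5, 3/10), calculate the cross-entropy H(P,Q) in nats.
1.4675 nats

Cross-entropy: H(P,Q) = -Σ p(x) log q(x)

Alternatively: H(P,Q) = H(P) + D_KL(P||Q)
H(P) = 1.2877 nats
D_KL(P||Q) = 0.1799 nats

H(P,Q) = 1.2877 + 0.1799 = 1.4675 nats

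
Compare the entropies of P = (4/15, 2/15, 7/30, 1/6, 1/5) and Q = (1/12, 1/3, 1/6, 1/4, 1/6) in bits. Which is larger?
P

Computing entropies in bits:
H(P) = 2.2812
H(Q) = 2.1887

Distribution P has higher entropy.

Intuition: The distribution closer to uniform (more spread out) has higher entropy.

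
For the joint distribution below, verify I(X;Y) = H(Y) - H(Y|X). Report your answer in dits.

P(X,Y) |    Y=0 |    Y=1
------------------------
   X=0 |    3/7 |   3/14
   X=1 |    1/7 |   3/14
I(X;Y) = 0.0145 dits

Mutual information has multiple equivalent forms:
- I(X;Y) = H(X) - H(X|Y)
- I(X;Y) = H(Y) - H(Y|X)
- I(X;Y) = H(X) + H(Y) - H(X,Y)

Computing all quantities:
H(X) = 0.2831, H(Y) = 0.2966, H(X,Y) = 0.5651
H(X|Y) = 0.2686, H(Y|X) = 0.2821

Verification:
H(X) - H(X|Y) = 0.2831 - 0.2686 = 0.0145
H(Y) - H(Y|X) = 0.2966 - 0.2821 = 0.0145
H(X) + H(Y) - H(X,Y) = 0.2831 + 0.2966 - 0.5651 = 0.0145

All forms give I(X;Y) = 0.0145 dits. ✓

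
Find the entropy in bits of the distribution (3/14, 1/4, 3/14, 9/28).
1.9788 bits

Shannon entropy is H(X) = -Σ p(x) log p(x).

For P = (3/14, 1/4, 3/14, 9/28):
H = -3/14 × log_2(3/14) -1/4 × log_2(1/4) -3/14 × log_2(3/14) -9/28 × log_2(9/28)
H = 1.9788 bits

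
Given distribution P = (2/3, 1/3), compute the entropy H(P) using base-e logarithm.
0.6365 nats

Shannon entropy is H(X) = -Σ p(x) log p(x).

For P = (2/3, 1/3):
H = -2/3 × log_e(2/3) -1/3 × log_e(1/3)
H = 0.6365 nats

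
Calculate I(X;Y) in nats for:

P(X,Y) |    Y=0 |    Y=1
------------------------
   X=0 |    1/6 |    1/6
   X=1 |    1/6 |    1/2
0.0306 nats

Mutual information: I(X;Y) = H(X) + H(Y) - H(X,Y)

Marginals:
P(X) = (1/3, 2/3), H(X) = 0.6365 nats
P(Y) = (1/3, 2/3), H(Y) = 0.6365 nats

Joint entropy: H(X,Y) = 1.2425 nats

I(X;Y) = 0.6365 + 0.6365 - 1.2425 = 0.0306 nats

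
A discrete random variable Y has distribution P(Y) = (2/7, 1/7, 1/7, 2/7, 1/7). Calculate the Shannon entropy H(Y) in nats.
1.5498 nats

Shannon entropy is H(X) = -Σ p(x) log p(x).

For P = (2/7, 1/7, 1/7, 2/7, 1/7):
H = -2/7 × log_e(2/7) -1/7 × log_e(1/7) -1/7 × log_e(1/7) -2/7 × log_e(2/7) -1/7 × log_e(1/7)
H = 1.5498 nats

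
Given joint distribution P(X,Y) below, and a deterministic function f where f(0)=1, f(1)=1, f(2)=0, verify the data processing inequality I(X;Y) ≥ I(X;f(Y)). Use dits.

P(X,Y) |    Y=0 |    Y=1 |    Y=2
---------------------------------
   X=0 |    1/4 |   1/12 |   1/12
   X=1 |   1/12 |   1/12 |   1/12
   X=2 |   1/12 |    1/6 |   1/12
I(X;Y) = 0.0262, I(X;f(Y)) = 0.0032, inequality holds: 0.0262 ≥ 0.0032

Data Processing Inequality: For any Markov chain X → Y → Z, we have I(X;Y) ≥ I(X;Z).

Here Z = f(Y) is a deterministic function of Y, forming X → Y → Z.

Original I(X;Y) = 0.0262 dits

After applying f:
P(X,Z) where Z=f(Y):
- P(X,Z=0) = P(X,Y=2)
- P(X,Z=1) = P(X,Y=0) + P(X,Y=1)

I(X;Z) = I(X;f(Y)) = 0.0032 dits

Verification: 0.0262 ≥ 0.0032 ✓

Information cannot be created by processing; the function f can only lose information about X.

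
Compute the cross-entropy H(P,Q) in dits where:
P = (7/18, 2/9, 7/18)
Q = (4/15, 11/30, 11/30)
0.4895 dits

Cross-entropy: H(P,Q) = -Σ p(x) log q(x)

Alternatively: H(P,Q) = H(P) + D_KL(P||Q)
H(P) = 0.4642 dits
D_KL(P||Q) = 0.0253 dits

H(P,Q) = 0.4642 + 0.0253 = 0.4895 dits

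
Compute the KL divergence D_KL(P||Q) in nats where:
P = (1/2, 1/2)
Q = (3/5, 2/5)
0.0204 nats

KL divergence: D_KL(P||Q) = Σ p(x) log(p(x)/q(x))

Computing term by term:
  x=0: 1/2 × log_e[(1/2)/(3/5)] = 1/2 × -0.1823 = -0.0912
  x=1: 1/2 × log_e[(1/2)/(2/5)] = 1/2 × 0.2231 = 0.1116

D_KL(P||Q) = 0.0204 nats

Note: KL divergence is always non-negative and equals 0 iff P = Q.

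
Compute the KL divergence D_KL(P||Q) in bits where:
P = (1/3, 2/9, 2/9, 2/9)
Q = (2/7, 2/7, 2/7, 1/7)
0.0546 bits

KL divergence: D_KL(P||Q) = Σ p(x) log(p(x)/q(x))

Computing term by term:
  x=0: 1/3 × log_2[(1/3)/(2/7)] = 1/3 × 0.2224 = 0.0741
  x=1: 2/9 × log_2[(2/9)/(2/7)] = 2/9 × -0.3626 = -0.0806
  x=2: 2/9 × log_2[(2/9)/(2/7)] = 2/9 × -0.3626 = -0.0806
  x=3: 2/9 × log_2[(2/9)/(1/7)] = 2/9 × 0.6374 = 0.1417

D_KL(P||Q) = 0.0546 bits

Note: KL divergence is always non-negative and equals 0 iff P = Q.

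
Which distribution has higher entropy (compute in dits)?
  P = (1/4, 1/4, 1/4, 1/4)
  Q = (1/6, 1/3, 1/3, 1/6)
P

Computing entropies in dits:
H(P) = 0.6021
H(Q) = 0.5775

Distribution P has higher entropy.

Intuition: The distribution closer to uniform (more spread out) has higher entropy.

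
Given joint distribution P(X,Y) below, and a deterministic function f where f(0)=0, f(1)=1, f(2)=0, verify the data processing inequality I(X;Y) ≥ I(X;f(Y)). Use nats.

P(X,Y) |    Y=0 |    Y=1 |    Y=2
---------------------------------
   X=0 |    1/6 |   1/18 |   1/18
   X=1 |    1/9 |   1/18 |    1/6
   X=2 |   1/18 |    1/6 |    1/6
I(X;Y) = 0.0977, I(X;f(Y)) = 0.0361, inequality holds: 0.0977 ≥ 0.0361

Data Processing Inequality: For any Markov chain X → Y → Z, we have I(X;Y) ≥ I(X;Z).

Here Z = f(Y) is a deterministic function of Y, forming X → Y → Z.

Original I(X;Y) = 0.0977 nats

After applying f:
P(X,Z) where Z=f(Y):
- P(X,Z=0) = P(X,Y=0) + P(X,Y=2)
- P(X,Z=1) = P(X,Y=1)

I(X;Z) = I(X;f(Y)) = 0.0361 nats

Verification: 0.0977 ≥ 0.0361 ✓

Information cannot be created by processing; the function f can only lose information about X.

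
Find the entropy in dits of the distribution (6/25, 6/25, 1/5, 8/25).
0.5956 dits

Shannon entropy is H(X) = -Σ p(x) log p(x).

For P = (6/25, 6/25, 1/5, 8/25):
H = -6/25 × log_10(6/25) -6/25 × log_10(6/25) -1/5 × log_10(1/5) -8/25 × log_10(8/25)
H = 0.5956 dits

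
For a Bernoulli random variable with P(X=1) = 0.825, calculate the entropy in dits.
0.2014 dits

The binary entropy function is:
H(p) = -p log(p) - (1-p) log(1-p)

H(0.825) = -0.825 × log_10(0.825) - 0.175 × log_10(0.175)
H(0.825) = 0.2014 dits

Note: Binary entropy is maximized at p=0.5 (H=1 bit) and minimized at p=0 or p=1 (H=0).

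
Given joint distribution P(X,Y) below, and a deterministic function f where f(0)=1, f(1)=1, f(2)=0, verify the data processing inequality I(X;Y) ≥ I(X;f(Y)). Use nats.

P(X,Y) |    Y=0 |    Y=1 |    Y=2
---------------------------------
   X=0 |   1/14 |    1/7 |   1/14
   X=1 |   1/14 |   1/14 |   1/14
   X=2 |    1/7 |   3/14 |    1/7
I(X;Y) = 0.0070, I(X;f(Y)) = 0.0021, inequality holds: 0.0070 ≥ 0.0021

Data Processing Inequality: For any Markov chain X → Y → Z, we have I(X;Y) ≥ I(X;Z).

Here Z = f(Y) is a deterministic function of Y, forming X → Y → Z.

Original I(X;Y) = 0.0070 nats

After applying f:
P(X,Z) where Z=f(Y):
- P(X,Z=0) = P(X,Y=2)
- P(X,Z=1) = P(X,Y=0) + P(X,Y=1)

I(X;Z) = I(X;f(Y)) = 0.0021 nats

Verification: 0.0070 ≥ 0.0021 ✓

Information cannot be created by processing; the function f can only lose information about X.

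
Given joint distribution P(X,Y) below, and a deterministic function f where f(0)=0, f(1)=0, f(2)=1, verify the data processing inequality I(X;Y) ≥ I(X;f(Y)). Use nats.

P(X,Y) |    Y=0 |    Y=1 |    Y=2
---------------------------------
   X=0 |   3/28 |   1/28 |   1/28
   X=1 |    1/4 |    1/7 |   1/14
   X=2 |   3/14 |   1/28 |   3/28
I(X;Y) = 0.0327, I(X;f(Y)) = 0.0127, inequality holds: 0.0327 ≥ 0.0127

Data Processing Inequality: For any Markov chain X → Y → Z, we have I(X;Y) ≥ I(X;Z).

Here Z = f(Y) is a deterministic function of Y, forming X → Y → Z.

Original I(X;Y) = 0.0327 nats

After applying f:
P(X,Z) where Z=f(Y):
- P(X,Z=0) = P(X,Y=0) + P(X,Y=1)
- P(X,Z=1) = P(X,Y=2)

I(X;Z) = I(X;f(Y)) = 0.0127 nats

Verification: 0.0327 ≥ 0.0127 ✓

Information cannot be created by processing; the function f can only lose information about X.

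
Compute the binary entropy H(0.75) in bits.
0.8113 bits

The binary entropy function is:
H(p) = -p log(p) - (1-p) log(1-p)

H(0.75) = -0.75 × log_2(0.75) - 0.25 × log_2(0.25)
H(0.75) = 0.8113 bits

Note: Binary entropy is maximized at p=0.5 (H=1 bit) and minimized at p=0 or p=1 (H=0).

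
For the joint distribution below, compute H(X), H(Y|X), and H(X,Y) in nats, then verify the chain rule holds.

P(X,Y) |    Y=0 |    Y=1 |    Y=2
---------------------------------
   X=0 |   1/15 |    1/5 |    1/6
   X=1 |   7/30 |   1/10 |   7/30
H(X,Y) = 1.7104, H(X) = 0.6842, H(Y|X) = 1.0262 (all in nats)

Chain rule: H(X,Y) = H(X) + H(Y|X)

Left side — joint entropy directly:
H(X,Y) = -Σ p(x,y) log p(x,y) = 1.7104 nats

Right side — compute H(Y|X) from the conditional distributions:
P(X) = (13/30, 17/30), so H(X) = 0.6842 nats
H(Y|X) = Σ_x P(X=x) · H(Y|X=x):
  P(Y|X=0) = (2/13, 6/13, 5/13), H(Y|X=0) = 1.0123, weight P(X=0) = 13/30
  P(Y|X=1) = (7/17, 3/17, 7/17), H(Y|X=1) = 1.0368, weight P(X=1) = 17/30
H(Y|X) = 1.0262 nats

H(X) + H(Y|X) = 0.6842 + 1.0262 = 1.7104 nats

Both sides equal 1.7104 nats. ✓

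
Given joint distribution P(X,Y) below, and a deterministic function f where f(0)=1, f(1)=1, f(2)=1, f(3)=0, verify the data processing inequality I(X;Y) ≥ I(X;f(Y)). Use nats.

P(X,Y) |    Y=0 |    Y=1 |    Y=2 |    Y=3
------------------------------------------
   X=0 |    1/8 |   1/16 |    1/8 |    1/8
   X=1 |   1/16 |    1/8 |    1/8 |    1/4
I(X;Y) = 0.0346, I(X;f(Y)) = 0.0134, inequality holds: 0.0346 ≥ 0.0134

Data Processing Inequality: For any Markov chain X → Y → Z, we have I(X;Y) ≥ I(X;Z).

Here Z = f(Y) is a deterministic function of Y, forming X → Y → Z.

Original I(X;Y) = 0.0346 nats

After applying f:
P(X,Z) where Z=f(Y):
- P(X,Z=0) = P(X,Y=3)
- P(X,Z=1) = P(X,Y=0) + P(X,Y=1) + P(X,Y=2)

I(X;Z) = I(X;f(Y)) = 0.0134 nats

Verification: 0.0346 ≥ 0.0134 ✓

Information cannot be created by processing; the function f can only lose information about X.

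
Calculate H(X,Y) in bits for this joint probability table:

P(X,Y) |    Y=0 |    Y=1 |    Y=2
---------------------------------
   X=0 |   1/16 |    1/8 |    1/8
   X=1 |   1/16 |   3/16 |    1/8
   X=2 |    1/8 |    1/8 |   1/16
3.0778 bits

Joint entropy is H(X,Y) = -Σ_{x,y} p(x,y) log p(x,y).

Summing over all non-zero entries:
H(X,Y) = -[1/16·log_2(1/16) + 1/8·log_2(1/8) + 1/8·log_2(1/8) + 1/16·log_2(1/16) + 3/16·log_2(3/16) + 1/8·log_2(1/8) + 1/8·log_2(1/8) + 1/8·log_2(1/8) + 1/16·log_2(1/16)]
H(X,Y) = 3.0778 bits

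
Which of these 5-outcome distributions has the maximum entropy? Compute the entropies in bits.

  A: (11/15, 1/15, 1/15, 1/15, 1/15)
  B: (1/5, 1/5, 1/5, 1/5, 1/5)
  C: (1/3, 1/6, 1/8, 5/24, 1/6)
B

For a discrete distribution over n outcomes, entropy is maximized by the uniform distribution.

Computing entropies:
H(A) = 1.3700 bits
H(B) = 2.3219 bits
H(C) = 2.2364 bits

The uniform distribution (where all probabilities equal 1/5) achieves the maximum entropy of log_2(5) = 2.3219 bits.

Distribution B has the highest entropy.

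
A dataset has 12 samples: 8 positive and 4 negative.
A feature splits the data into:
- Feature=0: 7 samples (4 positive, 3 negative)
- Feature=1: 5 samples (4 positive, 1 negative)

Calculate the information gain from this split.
0.0428 bits

Information Gain = H(Y) - H(Y|Feature)

Before split:
P(positive) = 8/12 = 0.6667
H(Y) = 0.9183 bits

After split:
Feature=0: H = 0.9852 bits (weight = 7/12)
Feature=1: H = 0.7219 bits (weight = 5/12)
H(Y|Feature) = (7/12)×0.9852 + (5/12)×0.7219 = 0.8755 bits

Information Gain = 0.9183 - 0.8755 = 0.0428 bits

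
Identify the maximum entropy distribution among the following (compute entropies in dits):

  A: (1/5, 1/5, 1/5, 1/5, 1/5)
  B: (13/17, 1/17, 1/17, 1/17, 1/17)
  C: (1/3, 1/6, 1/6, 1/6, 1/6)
A

For a discrete distribution over n outcomes, entropy is maximized by the uniform distribution.

Computing entropies:
H(A) = 0.6990 dits
H(B) = 0.3786 dits
H(C) = 0.6778 dits

The uniform distribution (where all probabilities equal 1/5) achieves the maximum entropy of log_10(5) = 0.6990 dits.

Distribution A has the highest entropy.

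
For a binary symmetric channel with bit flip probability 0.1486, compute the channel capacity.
0.3937 bits

For a binary symmetric channel (BSC) with error probability p:
Capacity C = 1 - H(p) bits per symbol

where H(p) = -p log₂(p) - (1-p) log₂(1-p) is the binary entropy function.

H(0.1486) = 0.6063 bits
C = 1 - 0.6063 = 0.3937 bits per symbol

This means we can reliably transmit up to 0.3937 bits of information per channel use.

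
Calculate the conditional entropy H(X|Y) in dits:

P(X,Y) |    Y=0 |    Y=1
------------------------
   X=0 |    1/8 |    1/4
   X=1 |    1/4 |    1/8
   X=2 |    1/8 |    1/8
0.4515 dits

Using the chain rule: H(X|Y) = H(X,Y) - H(Y)

First, compute H(X,Y) = 0.7526 dits

Marginal P(Y) = (1/2, 1/2)
H(Y) = 0.3010 dits

H(X|Y) = H(X,Y) - H(Y) = 0.7526 - 0.3010 = 0.4515 dits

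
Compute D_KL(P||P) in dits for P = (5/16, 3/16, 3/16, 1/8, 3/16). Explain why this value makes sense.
0.0000 dits

KL divergence satisfies the Gibbs inequality: D_KL(P||Q) ≥ 0 for all distributions P, Q.

D_KL(P||Q) = Σ p(x) log(p(x)/q(x))
Each term is p(x) × log_10(p(x)/p(x)) = p(x) × log_10(1) = 0, so the sum is 0.
D_KL(P||Q) = 0.0000 dits

When P = Q, the KL divergence is exactly 0, as there is no 'divergence' between identical distributions.

This non-negativity is a fundamental property: relative entropy cannot be negative because it measures how different Q is from P.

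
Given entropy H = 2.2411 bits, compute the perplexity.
4.7276

Perplexity is 2^H (or exp(H) for natural log).

H = 2.2411 bits
Perplexity = 2^2.2411 = 4.7276

Interpretation: The model's uncertainty is equivalent to choosing uniformly among 4.7 options.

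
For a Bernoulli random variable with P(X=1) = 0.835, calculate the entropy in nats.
0.4479 nats

The binary entropy function is:
H(p) = -p log(p) - (1-p) log(1-p)

H(0.835) = -0.835 × log_e(0.835) - 0.165 × log_e(0.165)
H(0.835) = 0.4479 nats

Note: Binary entropy is maximized at p=0.5 (H=1 bit) and minimized at p=0 or p=1 (H=0).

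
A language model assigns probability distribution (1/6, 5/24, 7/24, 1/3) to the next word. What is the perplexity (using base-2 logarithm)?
3.8613

Perplexity is 2^H (or exp(H) for natural log).

First, H = -Σ p log p = 1.9491 bits
Perplexity = 2^1.9491 = 3.8613

Interpretation: The model's uncertainty is equivalent to choosing uniformly among 3.9 options.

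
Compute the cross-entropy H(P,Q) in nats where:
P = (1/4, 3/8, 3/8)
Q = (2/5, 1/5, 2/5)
1.1762 nats

Cross-entropy: H(P,Q) = -Σ p(x) log q(x)

Alternatively: H(P,Q) = H(P) + D_KL(P||Q)
H(P) = 1.0822 nats
D_KL(P||Q) = 0.0940 nats

H(P,Q) = 1.0822 + 0.0940 = 1.1762 nats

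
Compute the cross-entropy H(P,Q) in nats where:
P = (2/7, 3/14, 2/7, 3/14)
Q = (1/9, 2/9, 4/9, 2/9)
1.5041 nats

Cross-entropy: H(P,Q) = -Σ p(x) log q(x)

Alternatively: H(P,Q) = H(P) + D_KL(P||Q)
H(P) = 1.3761 nats
D_KL(P||Q) = 0.1280 nats

H(P,Q) = 1.3761 + 0.1280 = 1.5041 nats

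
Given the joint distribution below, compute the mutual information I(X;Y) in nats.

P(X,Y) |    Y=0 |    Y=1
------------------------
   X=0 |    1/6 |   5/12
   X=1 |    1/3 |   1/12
0.1357 nats

Mutual information: I(X;Y) = H(X) + H(Y) - H(X,Y)

Marginals:
P(X) = (7/12, 5/12), H(X) = 0.6792 nats
P(Y) = (1/2, 1/2), H(Y) = 0.6931 nats

Joint entropy: H(X,Y) = 1.2367 nats

I(X;Y) = 0.6792 + 0.6931 - 1.2367 = 0.1357 nats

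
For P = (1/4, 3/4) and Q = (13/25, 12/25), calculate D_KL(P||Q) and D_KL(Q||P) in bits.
D_KL(P||Q) = 0.2187, D_KL(Q||P) = 0.2404

KL divergence is not symmetric: D_KL(P||Q) ≠ D_KL(Q||P) in general.

D_KL(P||Q) = 0.2187 bits
D_KL(Q||P) = 0.2404 bits

No, they are not equal!

This asymmetry is why KL divergence is not a true distance metric.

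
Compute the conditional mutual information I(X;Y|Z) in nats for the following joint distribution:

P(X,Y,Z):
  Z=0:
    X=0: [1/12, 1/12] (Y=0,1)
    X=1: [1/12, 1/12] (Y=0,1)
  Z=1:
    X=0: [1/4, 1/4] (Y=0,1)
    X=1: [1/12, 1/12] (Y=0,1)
0.0000 nats

Conditional mutual information: I(X;Y|Z) = H(X|Z) + H(Y|Z) - H(X,Y|Z)

H(Z) = 0.6365
H(X,Z) = 1.2425 → H(X|Z) = 0.6059
H(Y,Z) = 1.3297 → H(Y|Z) = 0.6931
H(X,Y,Z) = 1.9356 → H(X,Y|Z) = 1.2991

I(X;Y|Z) = 0.6059 + 0.6931 - 1.2991 = 0.0000 nats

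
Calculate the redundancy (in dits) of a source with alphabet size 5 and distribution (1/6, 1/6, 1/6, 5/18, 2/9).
0.0102 dits

Redundancy measures how far a source is from maximum entropy:
R = H_max - H(X)

Maximum entropy for 5 symbols: H_max = log_10(5) = 0.6990 dits
Actual entropy: H(X) = 0.6888 dits
Redundancy: R = 0.6990 - 0.6888 = 0.0102 dits

This redundancy represents potential for compression: the source could be compressed by 0.0102 dits per symbol.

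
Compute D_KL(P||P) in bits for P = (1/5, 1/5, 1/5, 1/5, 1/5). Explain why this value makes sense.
0.0000 bits

KL divergence satisfies the Gibbs inequality: D_KL(P||Q) ≥ 0 for all distributions P, Q.

D_KL(P||Q) = Σ p(x) log(p(x)/q(x))
Each term is p(x) × log_2(p(x)/p(x)) = p(x) × log_2(1) = 0, so the sum is 0.
D_KL(P||Q) = 0.0000 bits

When P = Q, the KL divergence is exactly 0, as there is no 'divergence' between identical distributions.

This non-negativity is a fundamental property: relative entropy cannot be negative because it measures how different Q is from P.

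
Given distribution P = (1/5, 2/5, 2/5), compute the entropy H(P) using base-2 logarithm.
1.5219 bits

Shannon entropy is H(X) = -Σ p(x) log p(x).

For P = (1/5, 2/5, 2/5):
H = -1/5 × log_2(1/5) -2/5 × log_2(2/5) -2/5 × log_2(2/5)
H = 1.5219 bits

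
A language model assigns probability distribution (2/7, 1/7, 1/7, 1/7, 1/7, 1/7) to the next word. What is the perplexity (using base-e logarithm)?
5.7423

Perplexity is e^H (or exp(H) for natural log).

First, H = -Σ p log p = 1.7479 nats
Perplexity = e^1.7479 = 5.7423

Interpretation: The model's uncertainty is equivalent to choosing uniformly among 5.7 options.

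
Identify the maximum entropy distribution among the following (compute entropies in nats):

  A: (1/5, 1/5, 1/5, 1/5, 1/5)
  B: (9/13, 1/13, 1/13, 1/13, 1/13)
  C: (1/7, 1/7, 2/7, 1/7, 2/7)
A

For a discrete distribution over n outcomes, entropy is maximized by the uniform distribution.

Computing entropies:
H(A) = 1.6094 nats
H(B) = 1.0438 nats
H(C) = 1.5498 nats

The uniform distribution (where all probabilities equal 1/5) achieves the maximum entropy of log_e(5) = 1.6094 nats.

Distribution A has the highest entropy.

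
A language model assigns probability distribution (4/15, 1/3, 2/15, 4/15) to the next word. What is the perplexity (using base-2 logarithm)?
3.8183

Perplexity is 2^H (or exp(H) for natural log).

First, H = -Σ p log p = 1.9329 bits
Perplexity = 2^1.9329 = 3.8183

Interpretation: The model's uncertainty is equivalent to choosing uniformly among 3.8 options.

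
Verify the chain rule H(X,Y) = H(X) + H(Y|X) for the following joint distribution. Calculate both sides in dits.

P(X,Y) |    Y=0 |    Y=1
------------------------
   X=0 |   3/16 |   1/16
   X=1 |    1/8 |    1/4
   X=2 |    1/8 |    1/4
H(X,Y) = 0.7384, H(X) = 0.4700, H(Y|X) = 0.2684 (all in dits)

Chain rule: H(X,Y) = H(X) + H(Y|X)

Left side — joint entropy directly:
H(X,Y) = -Σ p(x,y) log p(x,y) = 0.7384 dits

Right side — compute H(Y|X) from the conditional distributions:
P(X) = (1/4, 3/8, 3/8), so H(X) = 0.4700 dits
H(Y|X) = Σ_x P(X=x) · H(Y|X=x):
  P(Y|X=0) = (3/4, 1/4), H(Y|X=0) = 0.2442, weight P(X=0) = 1/4
  P(Y|X=1) = (1/3, 2/3), H(Y|X=1) = 0.2764, weight P(X=1) = 3/8
  P(Y|X=2) = (1/3, 2/3), H(Y|X=2) = 0.2764, weight P(X=2) = 3/8
H(Y|X) = 0.2684 dits

H(X) + H(Y|X) = 0.4700 + 0.2684 = 0.7384 dits

Both sides equal 0.7384 dits. ✓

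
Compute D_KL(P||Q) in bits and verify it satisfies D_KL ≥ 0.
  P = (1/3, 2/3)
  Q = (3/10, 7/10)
0.0037 bits

KL divergence satisfies the Gibbs inequality: D_KL(P||Q) ≥ 0 for all distributions P, Q.

D_KL(P||Q) = Σ p(x) log(p(x)/q(x))
Term by term:
  x=0: 1/3 × log_2[(1/3)/(3/10)] = 0.0507
  x=1: 2/3 × log_2[(2/3)/(7/10)] = -0.0469
D_KL(P||Q) = 0.0037 bits

D_KL(P||Q) = 0.0037 ≥ 0 ✓

This non-negativity is a fundamental property: relative entropy cannot be negative because it measures how different Q is from P.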